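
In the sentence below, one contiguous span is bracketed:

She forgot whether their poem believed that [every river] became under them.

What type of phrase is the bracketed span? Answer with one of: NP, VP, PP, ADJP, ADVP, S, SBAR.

NP

The span is built around the noun "river" — a noun phrase (NP).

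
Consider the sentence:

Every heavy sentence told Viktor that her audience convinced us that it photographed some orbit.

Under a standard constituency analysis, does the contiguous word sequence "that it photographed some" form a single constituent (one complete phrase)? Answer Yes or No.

No

The smallest constituent containing the whole sequence is the subordinate clause [SBAR that it photographed some orbit], but the sequence is only part of it — it straddles the boundary between complementizer "that" and clause "it photographed some orbit".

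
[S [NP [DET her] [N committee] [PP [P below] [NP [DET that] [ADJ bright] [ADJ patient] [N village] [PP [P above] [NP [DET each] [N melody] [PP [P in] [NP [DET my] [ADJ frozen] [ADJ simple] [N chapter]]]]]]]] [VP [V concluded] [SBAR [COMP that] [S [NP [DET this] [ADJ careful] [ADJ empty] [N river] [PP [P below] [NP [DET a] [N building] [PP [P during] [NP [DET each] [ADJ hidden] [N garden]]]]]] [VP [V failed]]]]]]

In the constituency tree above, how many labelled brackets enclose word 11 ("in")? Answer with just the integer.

8

Counting open brackets not yet closed at "in": [S [NP [PP [NP [PP [NP [PP [P = 8.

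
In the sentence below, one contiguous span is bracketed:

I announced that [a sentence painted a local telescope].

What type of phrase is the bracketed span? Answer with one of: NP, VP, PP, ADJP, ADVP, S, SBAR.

S

"painted" is the head of the bracketed span, so the span is a clause: S.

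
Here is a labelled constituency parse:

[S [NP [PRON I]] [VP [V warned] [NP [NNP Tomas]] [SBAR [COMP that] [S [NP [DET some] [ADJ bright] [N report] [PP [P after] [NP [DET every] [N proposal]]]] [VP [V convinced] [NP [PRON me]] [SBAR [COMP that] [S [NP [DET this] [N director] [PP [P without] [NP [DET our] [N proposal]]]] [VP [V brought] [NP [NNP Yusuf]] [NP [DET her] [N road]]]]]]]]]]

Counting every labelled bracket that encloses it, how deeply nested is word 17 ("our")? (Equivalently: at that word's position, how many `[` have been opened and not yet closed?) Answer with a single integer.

11

Counting open brackets not yet closed at "our": [S [VP [SBAR [S [VP [SBAR [S [NP [PP [NP [DET = 11.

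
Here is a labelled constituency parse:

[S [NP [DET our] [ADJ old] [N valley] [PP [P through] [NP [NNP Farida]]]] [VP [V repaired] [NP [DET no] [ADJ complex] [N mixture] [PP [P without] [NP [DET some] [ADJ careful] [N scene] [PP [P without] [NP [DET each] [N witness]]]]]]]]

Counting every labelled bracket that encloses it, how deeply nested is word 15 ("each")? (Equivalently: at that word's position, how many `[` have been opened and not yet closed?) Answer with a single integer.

8

Path from the root down to the word: S → VP → NP → PP → NP → PP → NP → DET. That is 8 enclosing brackets.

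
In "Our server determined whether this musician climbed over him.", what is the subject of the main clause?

"our server" is the NP that combines with the VP headed by "determined" to form the main clause — the subject.

our server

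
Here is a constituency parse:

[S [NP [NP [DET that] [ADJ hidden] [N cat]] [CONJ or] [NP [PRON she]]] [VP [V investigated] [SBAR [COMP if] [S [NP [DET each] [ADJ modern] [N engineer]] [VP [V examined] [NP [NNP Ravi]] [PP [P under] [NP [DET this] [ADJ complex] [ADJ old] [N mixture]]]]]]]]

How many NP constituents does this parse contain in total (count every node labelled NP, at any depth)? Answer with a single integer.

The NP constituents are: [NP that hidden cat or she]; [NP that hidden cat]; [NP she]; [NP each modern engineer]; [NP Ravi]; [NP this complex old mixture]. Total: 6.

6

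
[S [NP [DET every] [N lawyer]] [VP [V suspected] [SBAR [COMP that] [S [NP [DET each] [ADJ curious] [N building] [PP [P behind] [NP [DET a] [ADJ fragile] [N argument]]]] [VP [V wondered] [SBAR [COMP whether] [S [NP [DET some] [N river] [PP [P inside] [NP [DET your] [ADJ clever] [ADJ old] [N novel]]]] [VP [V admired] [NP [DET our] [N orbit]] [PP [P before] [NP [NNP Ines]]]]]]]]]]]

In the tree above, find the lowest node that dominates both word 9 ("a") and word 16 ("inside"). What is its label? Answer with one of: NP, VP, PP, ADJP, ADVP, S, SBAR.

S

The smallest bracket enclosing both words is [S each curious building behind a fragile argument wondered whether some river inside your clever old novel admired our orbit before Ines], so the label is S.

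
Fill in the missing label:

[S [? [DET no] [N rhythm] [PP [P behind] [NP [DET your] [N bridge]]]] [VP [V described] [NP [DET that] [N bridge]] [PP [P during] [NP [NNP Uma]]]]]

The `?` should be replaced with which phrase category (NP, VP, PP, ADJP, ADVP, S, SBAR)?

The `?` node immediately contains: DET 'no', N 'rhythm', PP. That is the internal structure of a noun phrase, so the label is NP.

NP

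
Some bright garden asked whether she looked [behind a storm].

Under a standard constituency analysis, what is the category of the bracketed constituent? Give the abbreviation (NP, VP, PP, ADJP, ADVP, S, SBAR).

"behind" is the head of the bracketed span, so the span is a prepositional phrase: PP.

PP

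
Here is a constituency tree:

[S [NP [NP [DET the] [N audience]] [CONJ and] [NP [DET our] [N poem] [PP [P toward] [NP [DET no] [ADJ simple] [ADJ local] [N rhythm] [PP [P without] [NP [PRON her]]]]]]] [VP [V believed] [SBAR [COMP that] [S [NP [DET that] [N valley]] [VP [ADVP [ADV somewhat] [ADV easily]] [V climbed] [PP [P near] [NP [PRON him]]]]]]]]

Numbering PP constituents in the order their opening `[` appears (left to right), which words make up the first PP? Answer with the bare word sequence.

toward no simple local rhythm without her

In left-to-right order the PP constituents are "toward no simple local rhythm without her"; "without her"; "near him". Number 1 is "toward no simple local rhythm without her".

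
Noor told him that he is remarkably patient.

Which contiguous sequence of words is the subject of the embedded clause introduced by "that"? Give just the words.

"he" is the NP that combines with the VP headed by "is" to form the embedded clause introduced by "that" — the subject.

he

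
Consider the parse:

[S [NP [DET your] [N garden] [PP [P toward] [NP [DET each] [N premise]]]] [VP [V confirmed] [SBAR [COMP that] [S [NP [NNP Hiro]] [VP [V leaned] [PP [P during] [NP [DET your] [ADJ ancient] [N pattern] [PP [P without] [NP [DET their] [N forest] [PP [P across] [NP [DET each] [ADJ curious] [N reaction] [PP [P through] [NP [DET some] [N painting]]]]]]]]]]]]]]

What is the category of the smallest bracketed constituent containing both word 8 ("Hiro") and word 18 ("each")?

S

The smallest bracket enclosing both words is [S Hiro leaned during your ancient pattern without their forest across each curious reaction through some painting], so the label is S.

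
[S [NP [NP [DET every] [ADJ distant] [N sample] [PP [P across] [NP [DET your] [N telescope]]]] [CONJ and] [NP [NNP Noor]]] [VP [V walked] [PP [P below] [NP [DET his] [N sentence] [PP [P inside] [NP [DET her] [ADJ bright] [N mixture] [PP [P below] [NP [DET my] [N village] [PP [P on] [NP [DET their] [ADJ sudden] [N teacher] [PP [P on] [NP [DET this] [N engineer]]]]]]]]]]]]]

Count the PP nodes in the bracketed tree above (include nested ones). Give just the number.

6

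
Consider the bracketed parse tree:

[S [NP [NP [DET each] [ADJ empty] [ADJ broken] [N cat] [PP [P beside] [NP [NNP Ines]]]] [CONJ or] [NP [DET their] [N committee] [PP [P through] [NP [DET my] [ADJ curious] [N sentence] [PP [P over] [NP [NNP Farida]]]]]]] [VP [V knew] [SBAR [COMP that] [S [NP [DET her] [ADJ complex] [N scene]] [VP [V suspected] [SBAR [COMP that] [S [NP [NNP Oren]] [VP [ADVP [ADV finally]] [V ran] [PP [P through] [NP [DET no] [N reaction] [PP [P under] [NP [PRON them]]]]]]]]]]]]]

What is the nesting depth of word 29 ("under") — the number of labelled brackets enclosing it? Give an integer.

12

The word sits inside P, which is inside PP, inside NP, inside PP, inside VP, inside S, inside SBAR, inside VP, inside S, inside SBAR, inside VP, inside S — 12 brackets in all.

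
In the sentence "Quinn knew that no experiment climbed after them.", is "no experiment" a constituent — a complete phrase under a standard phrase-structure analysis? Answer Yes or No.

Yes

The sequence corresponds to a single NP node — the noun phrase "no experiment".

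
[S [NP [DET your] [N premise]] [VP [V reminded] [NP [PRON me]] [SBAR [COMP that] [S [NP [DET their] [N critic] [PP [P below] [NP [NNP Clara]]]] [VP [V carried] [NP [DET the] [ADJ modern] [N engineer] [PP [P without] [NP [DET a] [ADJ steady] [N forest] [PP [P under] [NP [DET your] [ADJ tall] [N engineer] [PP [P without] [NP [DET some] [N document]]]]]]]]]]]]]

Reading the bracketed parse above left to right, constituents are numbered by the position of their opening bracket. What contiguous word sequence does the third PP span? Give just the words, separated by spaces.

under your tall engineer without some document

The PP opening brackets appear, in order, over: "below Clara"; "without a steady forest under your tall engineer without some document"; "under your tall engineer without some document"; "without some document". The third one spans "under your tall engineer without some document".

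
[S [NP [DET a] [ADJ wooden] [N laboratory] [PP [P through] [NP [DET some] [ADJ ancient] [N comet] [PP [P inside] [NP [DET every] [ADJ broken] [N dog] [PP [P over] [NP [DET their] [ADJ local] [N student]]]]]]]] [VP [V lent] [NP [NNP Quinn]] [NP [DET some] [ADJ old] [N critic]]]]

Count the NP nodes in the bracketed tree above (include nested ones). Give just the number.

6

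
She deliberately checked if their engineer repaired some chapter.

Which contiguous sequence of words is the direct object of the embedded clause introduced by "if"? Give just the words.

some chapter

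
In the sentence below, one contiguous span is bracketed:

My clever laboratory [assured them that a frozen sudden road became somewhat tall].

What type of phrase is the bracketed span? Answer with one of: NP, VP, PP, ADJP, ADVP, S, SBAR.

The bracketed span "assured them that a frozen sudden road became somewhat tall" is headed by "assured", making it a verb phrase (VP).

VP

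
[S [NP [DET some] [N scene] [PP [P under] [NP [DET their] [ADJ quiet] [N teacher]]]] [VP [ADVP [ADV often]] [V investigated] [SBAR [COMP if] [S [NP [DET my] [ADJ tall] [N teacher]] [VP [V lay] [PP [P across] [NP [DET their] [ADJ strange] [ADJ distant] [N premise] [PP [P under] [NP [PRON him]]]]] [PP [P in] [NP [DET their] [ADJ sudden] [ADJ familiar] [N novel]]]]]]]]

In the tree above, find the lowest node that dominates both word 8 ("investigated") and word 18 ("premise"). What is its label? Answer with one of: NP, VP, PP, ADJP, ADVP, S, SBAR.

VP

Both words fall inside [VP often investigated if my tall teacher lay across their strange distant premise under him in their sudden familiar novel] (words 7–25), and no smaller constituent contains them both. Label: VP.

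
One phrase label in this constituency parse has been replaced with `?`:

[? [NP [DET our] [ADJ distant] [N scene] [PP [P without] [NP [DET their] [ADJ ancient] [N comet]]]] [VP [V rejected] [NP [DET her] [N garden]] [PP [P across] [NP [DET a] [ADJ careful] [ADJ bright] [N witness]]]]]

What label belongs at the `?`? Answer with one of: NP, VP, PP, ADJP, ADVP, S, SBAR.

S

The `?` node immediately contains: NP, VP. That is the internal structure of a clause, so the label is S.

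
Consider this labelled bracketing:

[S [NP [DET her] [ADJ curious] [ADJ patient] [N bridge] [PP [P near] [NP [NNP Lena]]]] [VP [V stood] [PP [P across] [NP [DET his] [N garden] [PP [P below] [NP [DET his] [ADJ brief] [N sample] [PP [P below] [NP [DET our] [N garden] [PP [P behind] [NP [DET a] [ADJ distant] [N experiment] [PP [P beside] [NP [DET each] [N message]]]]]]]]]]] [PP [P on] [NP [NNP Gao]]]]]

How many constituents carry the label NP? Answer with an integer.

8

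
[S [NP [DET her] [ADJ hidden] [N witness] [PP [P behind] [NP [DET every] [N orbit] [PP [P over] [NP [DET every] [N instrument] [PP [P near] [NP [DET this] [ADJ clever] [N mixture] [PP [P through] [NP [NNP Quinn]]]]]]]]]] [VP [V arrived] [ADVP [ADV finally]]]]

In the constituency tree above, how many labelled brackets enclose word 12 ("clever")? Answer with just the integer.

9

The word sits inside ADJ, which is inside NP, inside PP, inside NP, inside PP, inside NP, inside PP, inside NP, inside S — 9 brackets in all.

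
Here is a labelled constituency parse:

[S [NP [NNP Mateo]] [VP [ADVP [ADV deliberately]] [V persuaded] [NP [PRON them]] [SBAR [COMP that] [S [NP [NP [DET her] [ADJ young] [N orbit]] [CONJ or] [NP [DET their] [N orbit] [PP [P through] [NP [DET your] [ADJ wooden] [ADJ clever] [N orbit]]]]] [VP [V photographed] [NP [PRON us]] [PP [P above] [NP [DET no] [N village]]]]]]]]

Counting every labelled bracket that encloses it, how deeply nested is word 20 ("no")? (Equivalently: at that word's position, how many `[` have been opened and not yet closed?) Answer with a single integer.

8

The word sits inside DET, which is inside NP, inside PP, inside VP, inside S, inside SBAR, inside VP, inside S — 8 brackets in all.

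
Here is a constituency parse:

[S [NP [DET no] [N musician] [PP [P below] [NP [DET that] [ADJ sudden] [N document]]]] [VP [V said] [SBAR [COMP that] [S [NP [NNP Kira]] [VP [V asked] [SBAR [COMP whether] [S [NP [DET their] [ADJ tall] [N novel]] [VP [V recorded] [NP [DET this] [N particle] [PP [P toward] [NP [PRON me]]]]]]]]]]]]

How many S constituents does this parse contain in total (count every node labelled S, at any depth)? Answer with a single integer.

3

Scanning left to right, an opening `[S` appears at word positions 1, 9, 12 — 3 in total.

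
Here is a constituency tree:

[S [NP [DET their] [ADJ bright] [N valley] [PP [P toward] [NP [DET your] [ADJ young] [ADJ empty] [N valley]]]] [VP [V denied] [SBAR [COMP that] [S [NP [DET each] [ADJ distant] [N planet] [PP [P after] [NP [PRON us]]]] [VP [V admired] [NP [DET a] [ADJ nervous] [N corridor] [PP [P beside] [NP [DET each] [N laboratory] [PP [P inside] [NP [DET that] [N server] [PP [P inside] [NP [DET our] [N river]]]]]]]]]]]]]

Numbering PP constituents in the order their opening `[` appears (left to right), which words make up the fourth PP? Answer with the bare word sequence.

The PP opening brackets appear, in order, over: "toward your young empty valley"; "after us"; "beside each laboratory inside that server inside our river"; "inside that server inside our river"; "inside our river". The fourth one spans "inside that server inside our river".

inside that server inside our river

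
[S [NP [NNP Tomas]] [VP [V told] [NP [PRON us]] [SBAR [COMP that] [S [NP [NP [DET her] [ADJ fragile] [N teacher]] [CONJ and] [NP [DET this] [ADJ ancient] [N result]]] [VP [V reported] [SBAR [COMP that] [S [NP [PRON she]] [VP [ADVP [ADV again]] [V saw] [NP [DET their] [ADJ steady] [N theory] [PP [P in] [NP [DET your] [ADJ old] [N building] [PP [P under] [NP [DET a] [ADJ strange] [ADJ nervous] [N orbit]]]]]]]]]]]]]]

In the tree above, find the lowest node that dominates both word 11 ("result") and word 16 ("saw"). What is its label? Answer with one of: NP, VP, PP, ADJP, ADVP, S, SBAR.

S

Word 11 lies under S → VP → SBAR → S → NP → NP → N; word 16 lies under S → VP → SBAR → S → VP → SBAR → S → VP → V. The lowest shared node is the S.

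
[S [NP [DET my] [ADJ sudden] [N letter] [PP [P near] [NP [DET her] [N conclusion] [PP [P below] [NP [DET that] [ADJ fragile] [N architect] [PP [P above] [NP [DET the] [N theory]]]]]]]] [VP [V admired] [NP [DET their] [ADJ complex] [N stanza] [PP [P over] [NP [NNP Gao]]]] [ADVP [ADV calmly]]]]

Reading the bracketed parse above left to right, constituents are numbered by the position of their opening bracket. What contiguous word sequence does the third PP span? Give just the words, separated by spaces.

The PP opening brackets appear, in order, over: "near her conclusion below that fragile architect above the theory"; "below that fragile architect above the theory"; "above the theory"; "over Gao". The third one spans "above the theory".

above the theory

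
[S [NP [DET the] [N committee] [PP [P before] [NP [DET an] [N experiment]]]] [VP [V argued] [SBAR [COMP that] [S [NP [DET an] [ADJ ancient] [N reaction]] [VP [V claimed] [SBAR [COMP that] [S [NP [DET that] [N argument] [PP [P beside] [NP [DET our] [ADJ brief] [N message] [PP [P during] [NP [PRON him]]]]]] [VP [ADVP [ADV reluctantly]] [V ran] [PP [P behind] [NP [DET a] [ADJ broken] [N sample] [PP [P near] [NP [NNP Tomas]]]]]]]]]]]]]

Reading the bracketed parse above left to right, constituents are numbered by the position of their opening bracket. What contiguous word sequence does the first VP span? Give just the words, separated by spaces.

argued that an ancient reaction claimed that that argument beside our brief message during him reluctantly ran behind a broken sample near Tomas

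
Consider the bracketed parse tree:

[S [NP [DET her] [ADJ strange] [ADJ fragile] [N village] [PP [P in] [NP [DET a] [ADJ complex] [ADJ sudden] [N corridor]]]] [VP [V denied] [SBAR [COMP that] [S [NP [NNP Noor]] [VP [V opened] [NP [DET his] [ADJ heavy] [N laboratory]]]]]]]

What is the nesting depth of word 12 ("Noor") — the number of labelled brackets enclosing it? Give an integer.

6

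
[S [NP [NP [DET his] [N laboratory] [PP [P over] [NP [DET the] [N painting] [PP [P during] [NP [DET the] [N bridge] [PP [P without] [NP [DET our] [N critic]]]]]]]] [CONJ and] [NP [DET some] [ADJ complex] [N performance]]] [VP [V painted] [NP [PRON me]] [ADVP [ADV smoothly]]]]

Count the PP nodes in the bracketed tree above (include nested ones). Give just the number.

3

Scanning left to right, an opening `[PP` appears at word positions 3, 6, 9 — 3 in total.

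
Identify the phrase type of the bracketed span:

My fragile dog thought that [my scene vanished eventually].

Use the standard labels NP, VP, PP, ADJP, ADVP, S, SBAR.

The span is built around the head "vanished" — a clause (S).

S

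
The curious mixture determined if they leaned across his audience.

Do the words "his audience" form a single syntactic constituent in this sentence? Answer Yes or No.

Yes

The sequence corresponds to a single NP node — the noun phrase "his audience".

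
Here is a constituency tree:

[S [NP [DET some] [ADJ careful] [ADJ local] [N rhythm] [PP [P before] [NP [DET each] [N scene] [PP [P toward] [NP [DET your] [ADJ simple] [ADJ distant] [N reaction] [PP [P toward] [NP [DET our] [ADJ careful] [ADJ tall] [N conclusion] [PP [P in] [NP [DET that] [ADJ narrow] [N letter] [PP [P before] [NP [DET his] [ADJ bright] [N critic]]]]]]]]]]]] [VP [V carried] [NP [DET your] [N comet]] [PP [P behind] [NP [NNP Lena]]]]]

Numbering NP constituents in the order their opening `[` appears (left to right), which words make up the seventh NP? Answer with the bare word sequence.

In left-to-right order the NP constituents are "some careful local rhythm before each scene toward your simple distant reaction toward our careful tall conclusion in that narrow letter before his bright critic"; "each scene toward your simple distant reaction toward our careful tall conclusion in that narrow letter before his bright critic"; "your simple distant reaction toward our careful tall conclusion in that narrow letter before his bright critic"; "our careful tall conclusion in that narrow letter before his bright critic"; "that narrow letter before his bright critic"; "his bright critic"; "your comet"; "Lena". Number 7 is "your comet".

your comet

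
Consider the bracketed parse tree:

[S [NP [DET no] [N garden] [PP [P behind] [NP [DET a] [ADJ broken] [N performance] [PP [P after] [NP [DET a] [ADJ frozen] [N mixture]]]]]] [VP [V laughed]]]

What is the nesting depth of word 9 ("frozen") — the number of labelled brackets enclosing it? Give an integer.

7

The word sits inside ADJ, which is inside NP, inside PP, inside NP, inside PP, inside NP, inside S — 7 brackets in all.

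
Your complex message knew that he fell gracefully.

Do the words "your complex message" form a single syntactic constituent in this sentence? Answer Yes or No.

Yes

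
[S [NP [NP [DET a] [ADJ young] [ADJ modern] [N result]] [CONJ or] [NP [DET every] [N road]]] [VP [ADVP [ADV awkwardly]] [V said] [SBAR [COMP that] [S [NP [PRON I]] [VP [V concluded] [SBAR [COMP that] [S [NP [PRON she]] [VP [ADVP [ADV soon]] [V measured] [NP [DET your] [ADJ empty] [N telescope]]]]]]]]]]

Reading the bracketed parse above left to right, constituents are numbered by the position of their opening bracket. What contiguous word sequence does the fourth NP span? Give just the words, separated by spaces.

Opening `[NP` markers occur at word positions 1, 1, 6, 11, 14, 17; the fourth of these opens the constituent [NP I].

I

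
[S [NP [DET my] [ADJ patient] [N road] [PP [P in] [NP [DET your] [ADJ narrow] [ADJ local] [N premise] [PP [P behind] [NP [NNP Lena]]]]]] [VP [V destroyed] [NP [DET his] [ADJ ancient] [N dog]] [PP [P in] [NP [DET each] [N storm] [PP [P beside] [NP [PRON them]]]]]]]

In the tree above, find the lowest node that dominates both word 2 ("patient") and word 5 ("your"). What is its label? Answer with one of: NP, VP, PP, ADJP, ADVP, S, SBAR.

Word 2 lies under S → NP → ADJ; word 5 lies under S → NP → PP → NP → DET. The lowest shared node is the NP.

NP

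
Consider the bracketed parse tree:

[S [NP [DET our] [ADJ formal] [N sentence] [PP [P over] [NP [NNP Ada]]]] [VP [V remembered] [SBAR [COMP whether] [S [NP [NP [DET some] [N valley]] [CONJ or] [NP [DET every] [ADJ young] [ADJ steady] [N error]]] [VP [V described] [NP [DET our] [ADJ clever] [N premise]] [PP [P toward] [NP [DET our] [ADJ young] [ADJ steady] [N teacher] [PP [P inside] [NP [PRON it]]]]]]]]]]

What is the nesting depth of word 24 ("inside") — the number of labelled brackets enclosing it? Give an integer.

Path from the root down to the word: S → VP → SBAR → S → VP → PP → NP → PP → P. That is 9 enclosing brackets.

9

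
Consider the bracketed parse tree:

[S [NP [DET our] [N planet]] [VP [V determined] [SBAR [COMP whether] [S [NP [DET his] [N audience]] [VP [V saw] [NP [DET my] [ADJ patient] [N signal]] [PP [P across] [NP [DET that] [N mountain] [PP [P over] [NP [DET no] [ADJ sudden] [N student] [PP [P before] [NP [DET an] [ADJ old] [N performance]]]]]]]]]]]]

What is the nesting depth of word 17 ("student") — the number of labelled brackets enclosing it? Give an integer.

Path from the root down to the word: S → VP → SBAR → S → VP → PP → NP → PP → NP → N. That is 10 enclosing brackets.

10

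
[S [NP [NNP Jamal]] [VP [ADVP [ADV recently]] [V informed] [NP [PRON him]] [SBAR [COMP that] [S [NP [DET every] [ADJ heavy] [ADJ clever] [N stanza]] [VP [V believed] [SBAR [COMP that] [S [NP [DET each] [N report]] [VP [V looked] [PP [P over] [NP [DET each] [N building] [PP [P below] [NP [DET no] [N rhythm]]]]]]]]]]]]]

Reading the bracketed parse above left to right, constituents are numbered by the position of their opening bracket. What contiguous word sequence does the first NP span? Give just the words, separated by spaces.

Opening `[NP` markers occur at word positions 1, 4, 6, 12, 16, 19; the first of these opens the constituent [NP Jamal].

Jamal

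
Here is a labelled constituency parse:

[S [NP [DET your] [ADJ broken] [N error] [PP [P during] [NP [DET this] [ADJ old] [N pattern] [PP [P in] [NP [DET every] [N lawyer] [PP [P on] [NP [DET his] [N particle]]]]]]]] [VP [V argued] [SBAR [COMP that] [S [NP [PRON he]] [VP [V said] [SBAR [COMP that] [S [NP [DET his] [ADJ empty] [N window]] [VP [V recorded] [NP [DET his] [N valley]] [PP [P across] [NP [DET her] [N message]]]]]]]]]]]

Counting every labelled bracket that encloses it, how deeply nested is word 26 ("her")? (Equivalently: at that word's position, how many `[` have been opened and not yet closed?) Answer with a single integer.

11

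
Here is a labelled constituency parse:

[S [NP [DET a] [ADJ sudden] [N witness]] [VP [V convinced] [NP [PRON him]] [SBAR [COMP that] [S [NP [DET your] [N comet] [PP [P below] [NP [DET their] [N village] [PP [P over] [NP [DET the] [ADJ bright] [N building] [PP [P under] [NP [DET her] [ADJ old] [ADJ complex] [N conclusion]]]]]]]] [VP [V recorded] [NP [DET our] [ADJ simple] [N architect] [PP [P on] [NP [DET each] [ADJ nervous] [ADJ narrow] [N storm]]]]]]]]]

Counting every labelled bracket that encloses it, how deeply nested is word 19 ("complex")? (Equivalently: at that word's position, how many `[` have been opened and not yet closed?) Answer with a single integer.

12

Path from the root down to the word: S → VP → SBAR → S → NP → PP → NP → PP → NP → PP → NP → ADJ. That is 12 enclosing brackets.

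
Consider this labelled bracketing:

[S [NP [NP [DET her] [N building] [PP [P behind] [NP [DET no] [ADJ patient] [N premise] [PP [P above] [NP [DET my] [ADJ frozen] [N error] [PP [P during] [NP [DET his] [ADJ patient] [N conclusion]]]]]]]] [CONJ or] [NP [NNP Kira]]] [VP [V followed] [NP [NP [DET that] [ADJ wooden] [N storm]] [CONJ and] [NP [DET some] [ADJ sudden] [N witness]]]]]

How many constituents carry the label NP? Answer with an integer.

Listing each NP by its span: [NP her building behind no patient premise above my frozen error during his patient conclusion or Kira]; [NP her building behind no patient premise above my frozen error during his patient conclusion]; [NP no patient premise above my frozen error during his patient conclusion]; [NP my frozen error during his patient conclusion]; [NP his patient conclusion]; [NP Kira] … — that makes 9.

9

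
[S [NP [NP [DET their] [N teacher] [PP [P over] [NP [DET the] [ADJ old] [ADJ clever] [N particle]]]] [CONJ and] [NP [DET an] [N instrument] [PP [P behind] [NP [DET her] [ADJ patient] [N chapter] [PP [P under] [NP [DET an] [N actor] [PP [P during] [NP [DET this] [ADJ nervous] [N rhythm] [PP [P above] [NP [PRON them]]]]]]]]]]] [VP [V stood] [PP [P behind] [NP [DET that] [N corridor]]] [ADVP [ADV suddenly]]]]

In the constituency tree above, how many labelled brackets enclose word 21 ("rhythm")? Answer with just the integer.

Path from the root down to the word: S → NP → NP → PP → NP → PP → NP → PP → NP → N. That is 10 enclosing brackets.

10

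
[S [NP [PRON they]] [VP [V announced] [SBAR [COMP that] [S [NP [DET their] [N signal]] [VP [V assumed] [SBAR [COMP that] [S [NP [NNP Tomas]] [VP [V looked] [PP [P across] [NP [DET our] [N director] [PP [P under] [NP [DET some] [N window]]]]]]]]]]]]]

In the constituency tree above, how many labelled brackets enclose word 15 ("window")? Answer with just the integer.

13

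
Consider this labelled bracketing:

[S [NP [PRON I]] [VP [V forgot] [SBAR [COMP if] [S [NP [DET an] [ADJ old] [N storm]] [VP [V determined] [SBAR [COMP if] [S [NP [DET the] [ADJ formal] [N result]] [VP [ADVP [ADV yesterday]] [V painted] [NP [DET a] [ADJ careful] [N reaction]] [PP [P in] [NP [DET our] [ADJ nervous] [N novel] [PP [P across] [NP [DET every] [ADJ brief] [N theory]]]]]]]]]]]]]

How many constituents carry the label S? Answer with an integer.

3

Scanning left to right, an opening `[S` appears at word positions 1, 4, 9 — 3 in total.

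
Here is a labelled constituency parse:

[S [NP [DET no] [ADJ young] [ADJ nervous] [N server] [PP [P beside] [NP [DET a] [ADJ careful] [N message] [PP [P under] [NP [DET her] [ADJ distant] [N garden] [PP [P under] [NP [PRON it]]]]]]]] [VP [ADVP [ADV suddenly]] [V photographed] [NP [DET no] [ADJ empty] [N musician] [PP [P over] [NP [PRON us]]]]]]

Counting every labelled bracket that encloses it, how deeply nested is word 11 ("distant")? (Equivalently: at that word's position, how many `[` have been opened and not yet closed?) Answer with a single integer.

7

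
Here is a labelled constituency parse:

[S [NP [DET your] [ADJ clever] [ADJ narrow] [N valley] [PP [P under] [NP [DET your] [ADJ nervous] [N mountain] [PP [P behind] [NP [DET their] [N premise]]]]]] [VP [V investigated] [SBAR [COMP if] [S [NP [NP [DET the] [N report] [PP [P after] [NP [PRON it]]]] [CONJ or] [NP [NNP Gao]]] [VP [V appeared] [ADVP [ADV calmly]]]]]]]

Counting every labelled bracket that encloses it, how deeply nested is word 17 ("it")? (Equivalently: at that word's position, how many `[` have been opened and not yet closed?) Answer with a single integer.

The word sits inside PRON, which is inside NP, inside PP, inside NP, inside NP, inside S, inside SBAR, inside VP, inside S — 9 brackets in all.

9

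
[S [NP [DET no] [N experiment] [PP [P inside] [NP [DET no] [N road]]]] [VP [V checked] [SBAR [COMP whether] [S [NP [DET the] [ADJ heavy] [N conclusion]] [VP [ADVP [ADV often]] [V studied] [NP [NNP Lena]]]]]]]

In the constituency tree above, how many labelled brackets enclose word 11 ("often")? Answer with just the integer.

7

Path from the root down to the word: S → VP → SBAR → S → VP → ADVP → ADV. That is 7 enclosing brackets.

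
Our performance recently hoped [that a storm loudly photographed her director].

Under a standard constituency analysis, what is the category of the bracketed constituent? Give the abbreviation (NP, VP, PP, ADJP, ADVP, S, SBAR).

SBAR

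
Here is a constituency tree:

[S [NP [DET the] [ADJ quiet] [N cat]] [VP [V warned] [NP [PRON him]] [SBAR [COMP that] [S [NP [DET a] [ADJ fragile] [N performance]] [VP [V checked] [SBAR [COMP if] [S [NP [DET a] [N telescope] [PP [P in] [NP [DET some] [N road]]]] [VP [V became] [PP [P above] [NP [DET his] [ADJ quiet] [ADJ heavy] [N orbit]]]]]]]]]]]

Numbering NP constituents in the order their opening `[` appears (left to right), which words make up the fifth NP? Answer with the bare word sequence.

In left-to-right order the NP constituents are "the quiet cat"; "him"; "a fragile performance"; "a telescope in some road"; "some road"; "his quiet heavy orbit". Number 5 is "some road".

some road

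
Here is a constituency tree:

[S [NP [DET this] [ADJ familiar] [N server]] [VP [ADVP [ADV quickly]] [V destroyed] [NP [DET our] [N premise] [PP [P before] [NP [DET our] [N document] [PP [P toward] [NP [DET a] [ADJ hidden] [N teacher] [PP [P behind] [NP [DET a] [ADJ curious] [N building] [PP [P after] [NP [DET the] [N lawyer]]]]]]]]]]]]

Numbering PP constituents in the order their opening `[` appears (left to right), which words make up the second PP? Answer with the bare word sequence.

toward a hidden teacher behind a curious building after the lawyer

Opening `[PP` markers occur at word positions 8, 11, 15, 19; the second of these opens the constituent [PP toward a hidden teacher behind a curious building after the lawyer].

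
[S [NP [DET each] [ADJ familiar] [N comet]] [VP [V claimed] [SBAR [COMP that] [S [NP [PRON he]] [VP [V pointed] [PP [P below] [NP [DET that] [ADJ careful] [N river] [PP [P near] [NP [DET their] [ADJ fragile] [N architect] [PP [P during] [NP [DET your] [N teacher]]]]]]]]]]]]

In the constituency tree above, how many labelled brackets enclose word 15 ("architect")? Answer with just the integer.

10

Path from the root down to the word: S → VP → SBAR → S → VP → PP → NP → PP → NP → N. That is 10 enclosing brackets.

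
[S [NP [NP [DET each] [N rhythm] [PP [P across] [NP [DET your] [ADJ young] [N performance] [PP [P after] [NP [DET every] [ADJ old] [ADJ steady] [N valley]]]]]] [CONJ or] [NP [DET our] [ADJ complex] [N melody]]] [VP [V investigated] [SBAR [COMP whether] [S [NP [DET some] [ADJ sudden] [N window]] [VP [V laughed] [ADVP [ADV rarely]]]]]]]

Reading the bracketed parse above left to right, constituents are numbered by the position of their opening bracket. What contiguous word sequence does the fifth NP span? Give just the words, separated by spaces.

In left-to-right order the NP constituents are "each rhythm across your young performance after every old steady valley or our complex melody"; "each rhythm across your young performance after every old steady valley"; "your young performance after every old steady valley"; "every old steady valley"; "our complex melody"; "some sudden window". Number 5 is "our complex melody".

our complex melody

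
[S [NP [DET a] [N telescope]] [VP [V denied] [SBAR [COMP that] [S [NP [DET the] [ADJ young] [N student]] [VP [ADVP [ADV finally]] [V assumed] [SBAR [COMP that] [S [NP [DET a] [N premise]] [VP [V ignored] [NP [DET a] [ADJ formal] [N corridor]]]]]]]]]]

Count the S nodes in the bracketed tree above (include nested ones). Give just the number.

3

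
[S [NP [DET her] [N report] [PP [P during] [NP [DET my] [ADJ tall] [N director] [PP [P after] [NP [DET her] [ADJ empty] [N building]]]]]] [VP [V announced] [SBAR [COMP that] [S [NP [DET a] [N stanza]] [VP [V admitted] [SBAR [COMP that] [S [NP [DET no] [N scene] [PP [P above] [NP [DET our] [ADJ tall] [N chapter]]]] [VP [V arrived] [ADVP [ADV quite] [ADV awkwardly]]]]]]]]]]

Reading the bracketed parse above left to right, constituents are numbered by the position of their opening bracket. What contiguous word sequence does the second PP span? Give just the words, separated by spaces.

after her empty building

Opening `[PP` markers occur at word positions 3, 7, 19; the second of these opens the constituent [PP after her empty building].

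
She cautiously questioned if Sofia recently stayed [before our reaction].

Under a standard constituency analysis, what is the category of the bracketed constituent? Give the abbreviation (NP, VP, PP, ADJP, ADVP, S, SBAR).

The bracketed span "before our reaction" is headed by "before", making it a prepositional phrase (PP).

PP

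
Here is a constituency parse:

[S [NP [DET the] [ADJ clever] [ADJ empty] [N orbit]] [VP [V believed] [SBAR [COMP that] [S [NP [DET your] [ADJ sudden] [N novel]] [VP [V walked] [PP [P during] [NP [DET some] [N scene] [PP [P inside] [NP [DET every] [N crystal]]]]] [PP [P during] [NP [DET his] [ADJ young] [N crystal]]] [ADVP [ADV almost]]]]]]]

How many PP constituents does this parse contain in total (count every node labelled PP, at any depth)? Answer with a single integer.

3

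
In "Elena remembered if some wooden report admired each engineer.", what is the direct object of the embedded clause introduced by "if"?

each engineer

Within the embedded clause introduced by "if", the direct object of "admired" is "each engineer".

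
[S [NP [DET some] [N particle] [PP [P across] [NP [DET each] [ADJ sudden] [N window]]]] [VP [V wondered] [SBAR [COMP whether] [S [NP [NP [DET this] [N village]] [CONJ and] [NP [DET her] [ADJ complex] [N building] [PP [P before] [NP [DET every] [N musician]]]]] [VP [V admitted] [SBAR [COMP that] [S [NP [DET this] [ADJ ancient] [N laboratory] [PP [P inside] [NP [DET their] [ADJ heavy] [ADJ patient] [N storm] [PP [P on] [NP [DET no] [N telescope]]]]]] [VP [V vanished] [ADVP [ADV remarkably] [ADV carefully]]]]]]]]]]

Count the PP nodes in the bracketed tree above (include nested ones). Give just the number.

4

The PP constituents are: [PP across each sudden window]; [PP before every musician]; [PP inside their heavy patient storm on no telescope]; [PP on no telescope]. Total: 4.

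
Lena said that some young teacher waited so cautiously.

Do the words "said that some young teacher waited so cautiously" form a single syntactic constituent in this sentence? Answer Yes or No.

Yes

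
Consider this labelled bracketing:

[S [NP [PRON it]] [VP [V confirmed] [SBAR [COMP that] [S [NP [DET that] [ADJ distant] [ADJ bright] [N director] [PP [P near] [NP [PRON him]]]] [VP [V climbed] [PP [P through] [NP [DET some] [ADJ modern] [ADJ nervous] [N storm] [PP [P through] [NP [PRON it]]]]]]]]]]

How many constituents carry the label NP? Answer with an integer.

5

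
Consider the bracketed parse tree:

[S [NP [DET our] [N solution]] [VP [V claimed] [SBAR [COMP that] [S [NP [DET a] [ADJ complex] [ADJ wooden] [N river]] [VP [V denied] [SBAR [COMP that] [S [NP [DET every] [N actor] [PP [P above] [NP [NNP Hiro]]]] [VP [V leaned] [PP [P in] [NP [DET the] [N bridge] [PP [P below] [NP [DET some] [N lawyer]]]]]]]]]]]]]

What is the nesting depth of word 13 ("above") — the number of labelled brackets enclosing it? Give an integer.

The word sits inside P, which is inside PP, inside NP, inside S, inside SBAR, inside VP, inside S, inside SBAR, inside VP, inside S — 10 brackets in all.

10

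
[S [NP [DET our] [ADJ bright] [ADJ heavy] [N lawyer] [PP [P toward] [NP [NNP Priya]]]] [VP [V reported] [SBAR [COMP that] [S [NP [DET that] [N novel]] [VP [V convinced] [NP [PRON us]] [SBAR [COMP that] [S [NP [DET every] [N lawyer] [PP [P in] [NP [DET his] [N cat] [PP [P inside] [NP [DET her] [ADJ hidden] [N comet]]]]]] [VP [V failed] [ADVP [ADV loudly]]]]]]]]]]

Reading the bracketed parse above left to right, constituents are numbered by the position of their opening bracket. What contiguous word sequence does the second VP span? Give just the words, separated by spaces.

The VP opening brackets appear, in order, over: "reported that that novel convinced us that every lawyer in his cat inside her hidden comet failed loudly"; "convinced us that every lawyer in his cat inside her hidden comet failed loudly"; "failed loudly". The second one spans "convinced us that every lawyer in his cat inside her hidden comet failed loudly".

convinced us that every lawyer in his cat inside her hidden comet failed loudly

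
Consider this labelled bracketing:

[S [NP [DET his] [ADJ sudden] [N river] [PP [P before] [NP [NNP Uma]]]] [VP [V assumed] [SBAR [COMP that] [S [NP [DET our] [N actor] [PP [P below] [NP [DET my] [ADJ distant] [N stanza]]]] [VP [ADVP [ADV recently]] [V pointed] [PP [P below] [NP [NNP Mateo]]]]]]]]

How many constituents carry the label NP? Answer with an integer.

5

Listing each NP by its span: [NP his sudden river before Uma]; [NP Uma]; [NP our actor below my distant stanza]; [NP my distant stanza]; [NP Mateo] — that makes 5.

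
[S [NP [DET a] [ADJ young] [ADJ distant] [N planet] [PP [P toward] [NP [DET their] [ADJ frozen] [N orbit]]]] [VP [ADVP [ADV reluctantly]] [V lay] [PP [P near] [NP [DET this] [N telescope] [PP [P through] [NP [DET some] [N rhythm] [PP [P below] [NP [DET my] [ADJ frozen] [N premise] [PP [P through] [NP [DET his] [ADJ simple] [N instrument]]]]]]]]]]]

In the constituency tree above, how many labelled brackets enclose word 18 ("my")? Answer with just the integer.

Path from the root down to the word: S → VP → PP → NP → PP → NP → PP → NP → DET. That is 9 enclosing brackets.

9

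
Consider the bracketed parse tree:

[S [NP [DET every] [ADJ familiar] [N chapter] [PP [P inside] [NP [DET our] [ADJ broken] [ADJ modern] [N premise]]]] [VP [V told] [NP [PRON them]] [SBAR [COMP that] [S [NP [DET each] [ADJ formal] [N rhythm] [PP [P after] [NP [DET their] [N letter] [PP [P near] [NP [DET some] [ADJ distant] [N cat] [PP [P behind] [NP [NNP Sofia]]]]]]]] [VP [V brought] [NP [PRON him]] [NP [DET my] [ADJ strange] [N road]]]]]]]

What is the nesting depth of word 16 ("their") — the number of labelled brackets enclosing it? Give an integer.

The word sits inside DET, which is inside NP, inside PP, inside NP, inside S, inside SBAR, inside VP, inside S — 8 brackets in all.

8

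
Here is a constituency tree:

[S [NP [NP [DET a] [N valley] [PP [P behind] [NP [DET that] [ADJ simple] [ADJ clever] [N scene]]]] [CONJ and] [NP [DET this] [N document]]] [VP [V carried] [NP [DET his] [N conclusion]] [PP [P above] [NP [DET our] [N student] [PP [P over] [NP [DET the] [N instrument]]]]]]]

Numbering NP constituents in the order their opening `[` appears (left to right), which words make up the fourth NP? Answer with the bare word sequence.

The NP opening brackets appear, in order, over: "a valley behind that simple clever scene and this document"; "a valley behind that simple clever scene"; "that simple clever scene"; "this document"; "his conclusion"; "our student over the instrument"; "the instrument". The fourth one spans "this document".

this document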